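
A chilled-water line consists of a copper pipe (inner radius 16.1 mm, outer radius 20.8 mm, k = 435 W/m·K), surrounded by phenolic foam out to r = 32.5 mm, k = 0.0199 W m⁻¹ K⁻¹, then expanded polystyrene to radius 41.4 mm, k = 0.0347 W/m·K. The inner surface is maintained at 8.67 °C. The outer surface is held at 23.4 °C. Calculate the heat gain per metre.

Series thermal resistances, inner to outer:
  R'_copper = ln(0.0208/0.0161)/(2πk) = 0.2561/(2π·435) = 9.371×10^-5 m·K/W
  R'_phenolic foam = ln(0.0325/0.0208)/(2πk) = 0.4463/(2π·0.0199) = 3.569 m·K/W
  R'_expanded polystyrene = ln(0.0414/0.0325)/(2πk) = 0.2420/(2π·0.0347) = 1.110 m·K/W
ΣR = 9.371×10^-5 + 3.569 + 1.110 = 4.679 m·K/W
Q' = ΔT/ΣR = (8.67 °C − 23.4 °C)/4.679 = -3.15 W/m
(Negative Q' ⇒ heat flows inward; heat gain = 3.15 W/m.)

Q' = 3.15 W/m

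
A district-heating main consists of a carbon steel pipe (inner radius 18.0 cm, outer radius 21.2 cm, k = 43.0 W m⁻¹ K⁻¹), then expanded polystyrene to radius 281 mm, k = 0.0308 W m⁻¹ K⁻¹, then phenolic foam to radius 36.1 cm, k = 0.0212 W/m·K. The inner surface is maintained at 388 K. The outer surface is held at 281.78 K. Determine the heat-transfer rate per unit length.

Q' = 31.8 W/m

Treat each layer as a resistance in series:
  R'_carbon steel = ln(0.212/0.180)/(2πk) = 0.1636/(2π·43.0) = 6.056×10^-4 m·K/W
  R'_expanded polystyrene = ln(0.281/0.212)/(2πk) = 0.2818/(2π·0.0308) = 1.456 m·K/W
  R'_phenolic foam = ln(0.361/0.281)/(2πk) = 0.2505/(2π·0.0212) = 1.881 m·K/W
ΣR = 6.056×10^-4 + 1.456 + 1.881 = 3.338 m·K/W
Q' = ΔT/ΣR = (388 K − 281.78 K)/3.338 = 31.8 W/m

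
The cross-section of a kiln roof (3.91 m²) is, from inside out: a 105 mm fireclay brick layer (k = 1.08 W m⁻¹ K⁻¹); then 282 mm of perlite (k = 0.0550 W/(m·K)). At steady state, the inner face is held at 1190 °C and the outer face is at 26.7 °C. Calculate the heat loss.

Resistance network (inner→outer):
  R_fireclay brick = L/(kA) = 0.105/(1.08·3.91) = 0.02487 K/W
  R_perlite = L/(kA) = 0.282/(0.0550·3.91) = 1.311 K/W
ΣR = 0.02487 + 1.311 = 1.336 K/W
Q = ΔT/ΣR = (1190 °C − 26.7 °C)/1.336 = 871 W

Q = 871 W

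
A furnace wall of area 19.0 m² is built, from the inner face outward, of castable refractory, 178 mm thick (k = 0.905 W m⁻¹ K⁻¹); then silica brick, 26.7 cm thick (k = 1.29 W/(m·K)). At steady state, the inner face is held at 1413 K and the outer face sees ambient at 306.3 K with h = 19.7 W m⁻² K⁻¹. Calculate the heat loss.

Q = 46.3 kW

Treat each layer as a resistance in series:
  R_castable refractory = L/(kA) = 0.178/(0.905·19.0) = 0.01035 K/W
  R_silica brick = L/(kA) = 0.267/(1.29·19.0) = 0.01089 K/W
  R_conv,out = 1/(hA) = 1/(19.7·19.0) = 0.002672 K/W
ΣR = 0.01035 + 0.01089 + 0.002672 = 0.02391 K/W
Q = ΔT/ΣR = (1413 K − 306.3 K)/0.02391 = 46300 W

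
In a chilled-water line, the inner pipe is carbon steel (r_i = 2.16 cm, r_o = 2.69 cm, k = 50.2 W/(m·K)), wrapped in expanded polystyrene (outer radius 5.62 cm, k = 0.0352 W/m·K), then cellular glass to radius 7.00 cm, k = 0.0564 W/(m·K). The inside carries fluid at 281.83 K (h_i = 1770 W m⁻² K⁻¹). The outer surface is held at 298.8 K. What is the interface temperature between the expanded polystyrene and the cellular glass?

Series thermal resistances, inner to outer:
  R'_conv,in = 1/(2πr h) = 1/(2π·0.0216·1770) = 0.004163 m·K/W
  R'_carbon steel = ln(0.0269/0.0216)/(2πk) = 0.2194/(2π·50.2) = 6.957×10^-4 m·K/W
  R'_expanded polystyrene = ln(0.0562/0.0269)/(2πk) = 0.7368/(2π·0.0352) = 3.331 m·K/W
  R'_cellular glass = ln(0.0700/0.0562)/(2πk) = 0.2196/(2π·0.0564) = 0.6196 m·K/W
ΣR = 0.004163 + 6.957×10^-4 + 3.331 + 0.6196 = 3.955 m·K/W
Q' = ΔT/ΣR = (281.83 K − 298.8 K)/3.955 = -4.291 W/m
From the inner boundary to the expanded polystyrene/cellular glass interface, ΣR_partial = 3.336 m·K/W.
T_interface = T_in − Q'·ΣR_partial = 281.83 K − (-4.291)(3.336) = 296.1 K

T = 296.1 K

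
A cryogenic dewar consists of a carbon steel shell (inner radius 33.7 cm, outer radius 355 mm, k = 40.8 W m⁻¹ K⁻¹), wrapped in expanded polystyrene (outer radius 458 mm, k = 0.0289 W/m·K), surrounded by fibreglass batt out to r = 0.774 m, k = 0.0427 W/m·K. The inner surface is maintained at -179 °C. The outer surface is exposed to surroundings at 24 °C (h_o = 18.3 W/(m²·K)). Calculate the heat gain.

Resistance network (inner→outer):
  R_carbon steel = (1/0.337 − 1/0.355)/(4πk) = 0.1505/(4π·40.8) = 2.935×10^-4 K/W
  R_expanded polystyrene = (1/0.355 − 1/0.458)/(4πk) = 0.6335/(4π·0.0289) = 1.744 K/W
  R_fibreglass batt = (1/0.458 − 1/0.774)/(4πk) = 0.8914/(4π·0.0427) = 1.661 K/W
  R_conv,out = 1/(4πr²h) = 1/(4π·0.774²·18.3) = 0.007259 K/W
ΣR = 2.935×10^-4 + 1.744 + 1.661 + 0.007259 = 3.413 K/W
Q = ΔT/ΣR = (-179 °C − 24 °C)/3.413 = -59.5 W
(Negative Q ⇒ heat flows inward; heat gain = 59.5 W.)

Q = 59.5 W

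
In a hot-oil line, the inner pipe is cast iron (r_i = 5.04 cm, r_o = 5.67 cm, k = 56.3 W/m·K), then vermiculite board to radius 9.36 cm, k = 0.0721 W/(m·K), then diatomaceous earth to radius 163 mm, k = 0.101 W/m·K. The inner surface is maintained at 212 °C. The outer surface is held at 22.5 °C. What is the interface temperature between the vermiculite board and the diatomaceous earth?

Series thermal resistances, inner to outer:
  R'_cast iron = ln(0.0567/0.0504)/(2πk) = 0.1178/(2π·56.3) = 3.330×10^-4 m·K/W
  R'_vermiculite board = ln(0.0936/0.0567)/(2πk) = 0.5013/(2π·0.0721) = 1.106 m·K/W
  R'_diatomaceous earth = ln(0.163/0.0936)/(2πk) = 0.5547/(2π·0.101) = 0.8741 m·K/W
ΣR = 3.330×10^-4 + 1.106 + 0.8741 = 1.980 m·K/W
Q' = ΔT/ΣR = (212 °C − 22.5 °C)/1.980 = 95.71 W/m
From the inner boundary to the vermiculite board/diatomaceous earth interface, ΣR_partial = 1.106 m·K/W.
T_interface = T_in − Q'·ΣR_partial = 212 °C − (95.71)(1.106) = 106 °C

T = 106 °C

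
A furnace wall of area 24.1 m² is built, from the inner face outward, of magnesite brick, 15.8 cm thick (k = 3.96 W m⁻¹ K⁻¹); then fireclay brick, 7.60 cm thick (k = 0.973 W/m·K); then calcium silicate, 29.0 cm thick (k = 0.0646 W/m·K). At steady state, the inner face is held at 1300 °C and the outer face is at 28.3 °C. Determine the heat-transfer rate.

Q = 6.65 kW

Treat each layer as a resistance in series:
  R_magnesite brick = L/(kA) = 0.158/(3.96·24.1) = 0.001656 K/W
  R_fireclay brick = L/(kA) = 0.0760/(0.973·24.1) = 0.003241 K/W
  R_calcium silicate = L/(kA) = 0.290/(0.0646·24.1) = 0.1863 K/W
ΣR = 0.001656 + 0.003241 + 0.1863 = 0.1912 K/W
Q = ΔT/ΣR = (1300 °C − 28.3 °C)/0.1912 = 6650 W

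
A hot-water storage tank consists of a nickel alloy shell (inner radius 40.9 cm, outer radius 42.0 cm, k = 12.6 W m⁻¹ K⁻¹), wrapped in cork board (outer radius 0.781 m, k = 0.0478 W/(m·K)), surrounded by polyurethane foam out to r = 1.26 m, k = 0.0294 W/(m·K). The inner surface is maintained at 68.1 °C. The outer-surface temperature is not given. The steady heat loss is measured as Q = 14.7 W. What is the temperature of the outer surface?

T_out = 21.8 °C

Sum the resistances:
  R_nickel alloy = (1/0.409 − 1/0.420)/(4πk) = 0.06404/(4π·12.6) = 4.044×10^-4 K/W
  R_cork board = (1/0.420 − 1/0.781)/(4πk) = 1.101/(4π·0.0478) = 1.832 K/W
  R_polyurethane foam = (1/0.781 − 1/1.26)/(4πk) = 0.4868/(4π·0.0294) = 1.318 K/W
ΣR = 3.150 K/W
ΔT = Q·ΣR = 14.7 × 3.150 = 46.30 K
Heat flows outward, so T_out = T_in − ΔT = 68.1 − 46.30 = 21.8 °C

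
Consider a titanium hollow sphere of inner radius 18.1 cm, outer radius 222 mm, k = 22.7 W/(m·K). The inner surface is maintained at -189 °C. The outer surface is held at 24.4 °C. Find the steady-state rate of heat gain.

Q = 59700 W

Q = 4πk·ΔT/(1/r₁ − 1/r₂) = 4π × 22.7 × 213.4 / (1/0.181 − 1/0.222) = 59700 W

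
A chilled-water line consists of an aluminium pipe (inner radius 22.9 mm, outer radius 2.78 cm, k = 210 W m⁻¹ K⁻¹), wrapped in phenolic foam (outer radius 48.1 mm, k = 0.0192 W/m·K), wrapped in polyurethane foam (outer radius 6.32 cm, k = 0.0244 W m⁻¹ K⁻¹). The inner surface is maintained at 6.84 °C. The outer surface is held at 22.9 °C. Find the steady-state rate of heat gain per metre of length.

Series thermal resistances, inner to outer:
  R'_aluminium = ln(0.0278/0.0229)/(2πk) = 0.1939/(2π·210) = 1.470×10^-4 m·K/W
  R'_phenolic foam = ln(0.0481/0.0278)/(2πk) = 0.5482/(2π·0.0192) = 4.545 m·K/W
  R'_polyurethane foam = ln(0.0632/0.0481)/(2πk) = 0.2730/(2π·0.0244) = 1.781 m·K/W
ΣR = 1.470×10^-4 + 4.545 + 1.781 = 6.326 m·K/W
Q' = ΔT/ΣR = (6.84 °C − 22.9 °C)/6.326 = -2.54 W/m
(Negative Q' ⇒ heat flows inward; heat gain = 2.54 W/m.)

Q' = 2.54 W/m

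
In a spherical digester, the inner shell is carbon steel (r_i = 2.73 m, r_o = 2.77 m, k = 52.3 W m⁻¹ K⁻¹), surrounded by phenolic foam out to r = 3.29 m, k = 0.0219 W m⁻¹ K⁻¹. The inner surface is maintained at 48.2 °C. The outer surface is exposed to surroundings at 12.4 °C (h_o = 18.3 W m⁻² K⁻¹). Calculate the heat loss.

Resistance network (inner→outer):
  R_carbon steel = (1/2.73 − 1/2.77)/(4πk) = 0.005290/(4π·52.3) = 8.048×10^-6 K/W
  R_phenolic foam = (1/2.77 − 1/3.29)/(4πk) = 0.05706/(4π·0.0219) = 0.2073 K/W
  R_conv,out = 1/(4πr²h) = 1/(4π·3.29²·18.3) = 4.017×10^-4 K/W
ΣR = 8.048×10^-6 + 0.2073 + 4.017×10^-4 = 0.2077 K/W
Q = ΔT/ΣR = (48.2 °C − 12.4 °C)/0.2077 = 172 W

Q = 172 W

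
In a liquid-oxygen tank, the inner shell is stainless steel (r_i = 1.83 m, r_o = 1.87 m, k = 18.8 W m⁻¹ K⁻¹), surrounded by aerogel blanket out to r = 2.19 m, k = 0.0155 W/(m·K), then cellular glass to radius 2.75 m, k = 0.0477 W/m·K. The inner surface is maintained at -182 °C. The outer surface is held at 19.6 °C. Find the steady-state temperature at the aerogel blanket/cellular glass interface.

Resistance network (inner→outer):
  R_stainless steel = (1/1.83 − 1/1.87)/(4πk) = 0.01169/(4π·18.8) = 4.948×10^-5 K/W
  R_aerogel blanket = (1/1.87 − 1/2.19)/(4πk) = 0.07814/(4π·0.0155) = 0.4012 K/W
  R_cellular glass = (1/2.19 − 1/2.75)/(4πk) = 0.09298/(4π·0.0477) = 0.1551 K/W
ΣR = 4.948×10^-5 + 0.4012 + 0.1551 = 0.5563 K/W
Q = ΔT/ΣR = (-182 °C − 19.6 °C)/0.5563 = -362.4 W
From the inner boundary to the aerogel blanket/cellular glass interface, ΣR_partial = 0.4012 K/W.
T_interface = T_in − Q·ΣR_partial = -182 °C − (-362.4)(0.4012) = -36.6 °C

T = -36.6 °C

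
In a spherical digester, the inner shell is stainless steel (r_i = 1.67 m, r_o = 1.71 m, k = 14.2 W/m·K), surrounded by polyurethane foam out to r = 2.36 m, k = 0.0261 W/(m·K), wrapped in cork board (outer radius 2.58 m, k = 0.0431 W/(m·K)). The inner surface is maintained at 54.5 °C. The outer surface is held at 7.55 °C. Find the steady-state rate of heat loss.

Q = 84.2 W

Treat each layer as a resistance in series:
  R_stainless steel = (1/1.67 − 1/1.71)/(4πk) = 0.01401/(4π·14.2) = 7.850×10^-5 K/W
  R_polyurethane foam = (1/1.71 − 1/2.36)/(4πk) = 0.1611/(4π·0.0261) = 0.4911 K/W
  R_cork board = (1/2.36 − 1/2.58)/(4πk) = 0.03613/(4π·0.0431) = 0.06671 K/W
ΣR = 7.850×10^-5 + 0.4911 + 0.06671 = 0.5579 K/W
Q = ΔT/ΣR = (54.5 °C − 7.55 °C)/0.5579 = 84.2 W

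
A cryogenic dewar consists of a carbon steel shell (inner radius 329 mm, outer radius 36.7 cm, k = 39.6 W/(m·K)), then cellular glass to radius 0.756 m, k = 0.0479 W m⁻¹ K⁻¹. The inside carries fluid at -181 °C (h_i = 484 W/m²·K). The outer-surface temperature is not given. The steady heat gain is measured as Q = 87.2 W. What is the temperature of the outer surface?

T_out = 22.3 °C

Sum the resistances:
  R_conv,in = 1/(4πr²h) = 1/(4π·0.329²·484) = 0.001519 K/W
  R_carbon steel = (1/0.329 − 1/0.367)/(4πk) = 0.3147/(4π·39.6) = 6.324×10^-4 K/W
  R_cellular glass = (1/0.367 − 1/0.756)/(4πk) = 1.402/(4π·0.0479) = 2.329 K/W
ΣR = 2.331 K/W
ΔT = Q·ΣR = 87.2 × 2.331 = 203.3 K
Heat flows inward, so T_out = T_in + ΔT = -181 + 203.3 = 22.3 °C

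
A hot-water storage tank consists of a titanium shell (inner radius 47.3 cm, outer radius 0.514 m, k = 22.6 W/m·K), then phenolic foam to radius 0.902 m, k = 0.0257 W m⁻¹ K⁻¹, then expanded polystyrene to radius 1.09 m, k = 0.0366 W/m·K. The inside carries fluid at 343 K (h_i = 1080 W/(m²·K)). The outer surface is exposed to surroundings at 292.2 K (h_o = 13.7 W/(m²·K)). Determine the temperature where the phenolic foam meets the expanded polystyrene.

Series thermal resistances, inner to outer:
  R_conv,in = 1/(4πr²h) = 1/(4π·0.473²·1080) = 3.293×10^-4 K/W
  R_titanium = (1/0.473 − 1/0.514)/(4πk) = 0.1686/(4π·22.6) = 5.938×10^-4 K/W
  R_phenolic foam = (1/0.514 − 1/0.902)/(4πk) = 0.8369/(4π·0.0257) = 2.591 K/W
  R_expanded polystyrene = (1/0.902 − 1/1.09)/(4πk) = 0.1912/(4π·0.0366) = 0.4158 K/W
  R_conv,out = 1/(4πr²h) = 1/(4π·1.09²·13.7) = 0.004889 K/W
ΣR = 3.293×10^-4 + 5.938×10^-4 + 2.591 + 0.4158 + 0.004889 = 3.013 K/W
Q = ΔT/ΣR = (343 K − 292.2 K)/3.013 = 16.86 W
From the inner boundary to the phenolic foam/expanded polystyrene interface, ΣR_partial = 2.592 K/W.
T_interface = T_in − Q·ΣR_partial = 343 K − (16.86)(2.592) = 299.3 K

T = 299.3 K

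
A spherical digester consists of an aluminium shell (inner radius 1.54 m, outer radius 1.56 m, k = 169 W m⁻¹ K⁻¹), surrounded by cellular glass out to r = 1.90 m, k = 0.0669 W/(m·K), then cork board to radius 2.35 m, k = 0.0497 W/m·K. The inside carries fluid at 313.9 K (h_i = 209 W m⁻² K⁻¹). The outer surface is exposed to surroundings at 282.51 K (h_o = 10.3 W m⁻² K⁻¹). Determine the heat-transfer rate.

Series thermal resistances, inner to outer:
  R_conv,in = 1/(4πr²h) = 1/(4π·1.54²·209) = 1.605×10^-4 K/W
  R_aluminium = (1/1.54 − 1/1.56)/(4πk) = 0.008325/(4π·169) = 3.920×10^-6 K/W
  R_cellular glass = (1/1.56 − 1/1.90)/(4πk) = 0.1147/(4π·0.0669) = 0.1364 K/W
  R_cork board = (1/1.90 − 1/2.35)/(4πk) = 0.1008/(4π·0.0497) = 0.1614 K/W
  R_conv,out = 1/(4πr²h) = 1/(4π·2.35²·10.3) = 0.001399 K/W
ΣR = 1.605×10^-4 + 3.920×10^-6 + 0.1364 + 0.1614 + 0.001399 = 0.2994 K/W
Q = ΔT/ΣR = (313.9 K − 282.51 K)/0.2994 = 105 W

Q = 105 W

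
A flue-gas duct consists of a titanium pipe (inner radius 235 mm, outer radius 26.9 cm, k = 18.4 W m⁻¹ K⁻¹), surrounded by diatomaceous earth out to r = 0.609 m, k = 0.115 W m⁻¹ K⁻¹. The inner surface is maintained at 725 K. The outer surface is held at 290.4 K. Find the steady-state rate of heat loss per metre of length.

Treat each layer as a resistance in series:
  R'_titanium = ln(0.269/0.235)/(2πk) = 0.1351/(2π·18.4) = 0.001169 m·K/W
  R'_diatomaceous earth = ln(0.609/0.269)/(2πk) = 0.8171/(2π·0.115) = 1.131 m·K/W
ΣR = 0.001169 + 1.131 = 1.132 m·K/W
Q' = ΔT/ΣR = (725 K − 290.4 K)/1.132 = 384 W/m

Q' = 384 W/m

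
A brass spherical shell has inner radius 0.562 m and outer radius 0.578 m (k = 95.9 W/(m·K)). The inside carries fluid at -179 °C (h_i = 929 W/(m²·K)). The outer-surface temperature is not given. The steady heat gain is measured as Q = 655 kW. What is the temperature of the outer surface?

Series resistances:
  R_conv,in = 1/(4πr²h) = 1/(4π·0.562²·929) = 2.712×10^-4 K/W
  R_brass = (1/0.562 − 1/0.578)/(4πk) = 0.04926/(4π·95.9) = 4.087×10^-5 K/W
ΣR = 3.121×10^-4 K/W
ΔT = Q·ΣR = 6.55×10^5 × 3.121×10^-4 = 204.4 K
Heat flows inward, so T_out = T_in + ΔT = -179 + 204.4 = 25.4 °C

T_out = 25.4 °C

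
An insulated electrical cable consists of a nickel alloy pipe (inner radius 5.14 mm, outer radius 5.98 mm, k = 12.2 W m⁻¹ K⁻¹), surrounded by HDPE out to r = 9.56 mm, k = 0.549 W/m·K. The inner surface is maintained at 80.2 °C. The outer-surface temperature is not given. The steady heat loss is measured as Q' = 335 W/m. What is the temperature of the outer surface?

T_out = 34.0 °C

Sum the resistances:
  R'_nickel alloy = ln(0.00598/0.00514)/(2πk) = 0.1514/(2π·12.2) = 0.001975 m·K/W
  R'_HDPE = ln(0.00956/0.00598)/(2πk) = 0.4692/(2π·0.549) = 0.1360 m·K/W
ΣR = 0.1380 m·K/W
ΔT = Q'·ΣR = 335 × 0.1380 = 46.23 K
Heat flows outward, so T_out = T_in − ΔT = 80.2 − 46.23 = 34.0 °C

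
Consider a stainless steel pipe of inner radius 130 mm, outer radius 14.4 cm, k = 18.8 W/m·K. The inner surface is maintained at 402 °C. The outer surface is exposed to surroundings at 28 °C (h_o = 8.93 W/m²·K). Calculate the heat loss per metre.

Q' = 3000 W/m

Series thermal resistances, inner to outer:
  R'_stainless steel = ln(0.144/0.130)/(2πk) = 0.1023/(2π·18.8) = 8.659×10^-4 m·K/W
  R'_conv,out = 1/(2πr h) = 1/(2π·0.144·8.93) = 0.1238 m·K/W
ΣR = 8.659×10^-4 + 0.1238 = 0.1247 m·K/W
Q' = ΔT/ΣR = (402 °C − 28 °C)/0.1247 = 3000 W/m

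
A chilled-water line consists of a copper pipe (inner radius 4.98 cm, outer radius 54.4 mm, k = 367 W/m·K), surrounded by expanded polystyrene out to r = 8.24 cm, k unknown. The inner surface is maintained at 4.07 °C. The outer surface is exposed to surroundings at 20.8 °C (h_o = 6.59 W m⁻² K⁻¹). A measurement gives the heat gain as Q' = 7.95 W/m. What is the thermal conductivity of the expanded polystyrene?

ΣR = ΔT/Q' = |4.07 − 20.8|/7.95 = 2.104 m·K/W
Known resistances:
  R'_copper = ln(0.0544/0.0498)/(2πk) = 0.08835/(2π·367) = 3.831×10^-5 m·K/W
  R'_conv,out = 1/(2πr h) = 1/(2π·0.0824·6.59) = 0.2931 m·K/W
R_expanded polystyrene = ΣR − ΣR_known = 2.104 − 0.2931 = 1.811 m·K/W
ln(r₂/r₁)/(2πk) = 1.811 ⇒ k = 0.4152/(2π·1.811) = 0.0365 W/m·K

k = 0.0365 W/m·K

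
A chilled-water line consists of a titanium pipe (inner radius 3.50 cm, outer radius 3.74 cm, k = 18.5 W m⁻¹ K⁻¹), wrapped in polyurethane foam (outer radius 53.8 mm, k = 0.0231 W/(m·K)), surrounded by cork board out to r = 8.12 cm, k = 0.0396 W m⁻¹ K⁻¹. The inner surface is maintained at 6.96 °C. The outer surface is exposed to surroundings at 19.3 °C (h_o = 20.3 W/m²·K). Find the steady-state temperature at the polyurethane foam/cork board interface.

Treat each layer as a resistance in series:
  R'_titanium = ln(0.0374/0.0350)/(2πk) = 0.06632/(2π·18.5) = 5.706×10^-4 m·K/W
  R'_polyurethane foam = ln(0.0538/0.0374)/(2πk) = 0.3636/(2π·0.0231) = 2.505 m·K/W
  R'_cork board = ln(0.0812/0.0538)/(2πk) = 0.4116/(2π·0.0396) = 1.654 m·K/W
  R'_conv,out = 1/(2πr h) = 1/(2π·0.0812·20.3) = 0.09655 m·K/W
ΣR = 5.706×10^-4 + 2.505 + 1.654 + 0.09655 = 4.256 m·K/W
Q' = ΔT/ΣR = (6.96 °C − 19.3 °C)/4.256 = -2.899 W/m
From the inner boundary to the polyurethane foam/cork board interface, ΣR_partial = 2.506 m·K/W.
T_interface = T_in − Q'·ΣR_partial = 6.96 °C − (-2.899)(2.506) = 14.2 °C

T = 14.2 °C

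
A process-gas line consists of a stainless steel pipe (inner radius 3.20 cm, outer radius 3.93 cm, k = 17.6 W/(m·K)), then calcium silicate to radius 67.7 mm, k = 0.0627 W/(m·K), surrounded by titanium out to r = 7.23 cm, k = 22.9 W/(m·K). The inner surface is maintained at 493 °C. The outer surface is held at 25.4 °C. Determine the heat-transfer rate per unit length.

Q' = 338 W/m

Resistance network (inner→outer):
  R'_stainless steel = ln(0.0393/0.0320)/(2πk) = 0.2055/(2π·17.6) = 0.001858 m·K/W
  R'_calcium silicate = ln(0.0677/0.0393)/(2πk) = 0.5439/(2π·0.0627) = 1.381 m·K/W
  R'_titanium = ln(0.0723/0.0677)/(2πk) = 0.06574/(2π·22.9) = 4.569×10^-4 m·K/W
ΣR = 0.001858 + 1.381 + 4.569×10^-4 = 1.383 m·K/W
Q' = ΔT/ΣR = (493 °C − 25.4 °C)/1.383 = 338 W/m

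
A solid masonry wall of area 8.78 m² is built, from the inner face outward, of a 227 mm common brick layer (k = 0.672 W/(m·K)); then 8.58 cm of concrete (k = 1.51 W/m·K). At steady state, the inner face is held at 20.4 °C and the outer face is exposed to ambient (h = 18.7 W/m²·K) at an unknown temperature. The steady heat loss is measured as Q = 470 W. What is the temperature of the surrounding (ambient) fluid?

Sum the resistances:
  R_common brick = L/(kA) = 0.227/(0.672·8.78) = 0.03847 K/W
  R_concrete = L/(kA) = 0.0858/(1.51·8.78) = 0.006472 K/W
  R_conv,out = 1/(hA) = 1/(18.7·8.78) = 0.006091 K/W
ΣR = 0.05104 K/W
ΔT = Q·ΣR = 470 × 0.05104 = 23.99 K
Heat flows outward, so T_out = T_in − ΔT = 20.4 − 23.99 = -3.59 °C

T_out = -3.59 °C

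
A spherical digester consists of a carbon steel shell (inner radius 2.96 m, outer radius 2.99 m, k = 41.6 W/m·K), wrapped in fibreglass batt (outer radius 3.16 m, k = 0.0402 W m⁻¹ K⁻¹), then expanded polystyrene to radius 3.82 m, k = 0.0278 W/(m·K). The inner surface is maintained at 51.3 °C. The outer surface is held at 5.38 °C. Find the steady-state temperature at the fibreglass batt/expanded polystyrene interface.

T = 42.8 °C

Resistance network (inner→outer):
  R_carbon steel = (1/2.96 − 1/2.99)/(4πk) = 0.003390/(4π·41.6) = 6.484×10^-6 K/W
  R_fibreglass batt = (1/2.99 − 1/3.16)/(4πk) = 0.01799/(4π·0.0402) = 0.03562 K/W
  R_expanded polystyrene = (1/3.16 − 1/3.82)/(4πk) = 0.05468/(4π·0.0278) = 0.1565 K/W
ΣR = 6.484×10^-6 + 0.03562 + 0.1565 = 0.1921 K/W
Q = ΔT/ΣR = (51.3 °C − 5.38 °C)/0.1921 = 239.0 W
From the inner boundary to the fibreglass batt/expanded polystyrene interface, ΣR_partial = 0.03563 K/W.
T_interface = T_in − Q·ΣR_partial = 51.3 °C − (239.0)(0.03563) = 42.8 °C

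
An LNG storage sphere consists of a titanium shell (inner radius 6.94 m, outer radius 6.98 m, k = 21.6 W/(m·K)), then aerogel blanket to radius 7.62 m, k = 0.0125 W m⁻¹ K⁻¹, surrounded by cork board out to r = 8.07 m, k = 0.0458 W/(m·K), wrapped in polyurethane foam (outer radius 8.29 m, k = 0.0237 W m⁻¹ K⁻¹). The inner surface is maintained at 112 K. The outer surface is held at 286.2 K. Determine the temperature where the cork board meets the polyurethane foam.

T = 267.0 K

Series thermal resistances, inner to outer:
  R_titanium = (1/6.94 − 1/6.98)/(4πk) = 8.257×10^-4/(4π·21.6) = 3.042×10^-6 K/W
  R_aerogel blanket = (1/6.98 − 1/7.62)/(4πk) = 0.01203/(4π·0.0125) = 0.07660 K/W
  R_cork board = (1/7.62 − 1/8.07)/(4πk) = 0.007318/(4π·0.0458) = 0.01271 K/W
  R_polyurethane foam = (1/8.07 − 1/8.29)/(4πk) = 0.003288/(4π·0.0237) = 0.01104 K/W
ΣR = 3.042×10^-6 + 0.07660 + 0.01271 + 0.01104 = 0.1004 K/W
Q = ΔT/ΣR = (112 K − 286.2 K)/0.1004 = -1735 W
From the inner boundary to the cork board/polyurethane foam interface, ΣR_partial = 0.08931 K/W.
T_interface = T_in − Q·ΣR_partial = 112 K − (-1735)(0.08931) = 267.0 K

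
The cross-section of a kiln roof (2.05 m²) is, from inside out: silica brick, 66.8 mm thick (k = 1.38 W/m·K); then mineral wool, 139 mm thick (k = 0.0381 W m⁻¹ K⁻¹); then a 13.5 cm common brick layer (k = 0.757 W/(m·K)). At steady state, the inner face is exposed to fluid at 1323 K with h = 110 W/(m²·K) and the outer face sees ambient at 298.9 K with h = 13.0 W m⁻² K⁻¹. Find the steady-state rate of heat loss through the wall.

Treat each layer as a resistance in series:
  R_conv,in = 1/(hA) = 1/(110·2.05) = 0.004435 K/W
  R_silica brick = L/(kA) = 0.0668/(1.38·2.05) = 0.02361 K/W
  R_mineral wool = L/(kA) = 0.139/(0.0381·2.05) = 1.780 K/W
  R_common brick = L/(kA) = 0.135/(0.757·2.05) = 0.08699 K/W
  R_conv,out = 1/(hA) = 1/(13.0·2.05) = 0.03752 K/W
ΣR = 0.004435 + 0.02361 + 1.780 + 0.08699 + 0.03752 = 1.933 K/W
Q = ΔT/ΣR = (1323 K − 298.9 K)/1.933 = 530 W

Q = 530 W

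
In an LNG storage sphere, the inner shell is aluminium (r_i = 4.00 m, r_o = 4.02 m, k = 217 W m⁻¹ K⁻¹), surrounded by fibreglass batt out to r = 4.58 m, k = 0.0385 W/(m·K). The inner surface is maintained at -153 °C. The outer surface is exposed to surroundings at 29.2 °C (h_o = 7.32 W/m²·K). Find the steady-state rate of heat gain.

Series thermal resistances, inner to outer:
  R_aluminium = (1/4.00 − 1/4.02)/(4πk) = 0.001244/(4π·217) = 4.561×10^-7 K/W
  R_fibreglass batt = (1/4.02 − 1/4.58)/(4πk) = 0.03042/(4π·0.0385) = 0.06287 K/W
  R_conv,out = 1/(4πr²h) = 1/(4π·4.58²·7.32) = 5.183×10^-4 K/W
ΣR = 4.561×10^-7 + 0.06287 + 5.183×10^-4 = 0.06339 K/W
Q = ΔT/ΣR = (-153 °C − 29.2 °C)/0.06339 = -2870 W
(Negative Q ⇒ heat flows inward; heat gain = 2870 W.)

Q = 2.87 kW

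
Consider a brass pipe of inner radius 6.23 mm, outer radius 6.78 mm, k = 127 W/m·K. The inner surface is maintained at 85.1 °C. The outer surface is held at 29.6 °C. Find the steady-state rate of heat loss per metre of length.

Q' = 2πk·ΔT/ln(r₂/r₁) = 2π × 127 × 55.5 / ln(0.00678/0.00623) = 5.23×10^5 W/m

Q' = 523 kW/m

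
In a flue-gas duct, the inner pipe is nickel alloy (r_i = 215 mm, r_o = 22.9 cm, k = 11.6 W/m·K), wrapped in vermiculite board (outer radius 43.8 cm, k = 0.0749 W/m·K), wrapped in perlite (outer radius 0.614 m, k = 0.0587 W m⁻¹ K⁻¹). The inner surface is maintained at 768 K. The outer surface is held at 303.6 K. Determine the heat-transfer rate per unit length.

Treat each layer as a resistance in series:
  R'_nickel alloy = ln(0.229/0.215)/(2πk) = 0.06308/(2π·11.6) = 8.655×10^-4 m·K/W
  R'_vermiculite board = ln(0.438/0.229)/(2πk) = 0.6485/(2π·0.0749) = 1.378 m·K/W
  R'_perlite = ln(0.614/0.438)/(2πk) = 0.3378/(2π·0.0587) = 0.9158 m·K/W
ΣR = 8.655×10^-4 + 1.378 + 0.9158 = 2.295 m·K/W
Q' = ΔT/ΣR = (768 K − 303.6 K)/2.295 = 202 W/m

Q' = 202 W/m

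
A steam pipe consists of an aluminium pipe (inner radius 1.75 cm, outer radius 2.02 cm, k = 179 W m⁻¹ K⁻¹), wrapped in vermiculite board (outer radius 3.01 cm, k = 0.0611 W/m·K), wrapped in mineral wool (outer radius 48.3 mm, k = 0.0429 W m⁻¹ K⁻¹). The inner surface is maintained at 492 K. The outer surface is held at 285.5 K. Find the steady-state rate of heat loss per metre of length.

Q' = 73.9 W/m

Series thermal resistances, inner to outer:
  R'_aluminium = ln(0.0202/0.0175)/(2πk) = 0.1435/(2π·179) = 1.276×10^-4 m·K/W
  R'_vermiculite board = ln(0.0301/0.0202)/(2πk) = 0.3988/(2π·0.0611) = 1.039 m·K/W
  R'_mineral wool = ln(0.0483/0.0301)/(2πk) = 0.4729/(2π·0.0429) = 1.754 m·K/W
ΣR = 1.276×10^-4 + 1.039 + 1.754 = 2.793 m·K/W
Q' = ΔT/ΣR = (492 K − 285.5 K)/2.793 = 73.9 W/m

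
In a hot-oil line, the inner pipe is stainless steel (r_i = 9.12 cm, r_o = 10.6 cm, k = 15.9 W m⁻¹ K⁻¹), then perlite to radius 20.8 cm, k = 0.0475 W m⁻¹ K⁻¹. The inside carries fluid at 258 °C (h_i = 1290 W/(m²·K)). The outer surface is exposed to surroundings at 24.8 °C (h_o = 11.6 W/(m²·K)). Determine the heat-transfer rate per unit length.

Q' = 100 W/m

Treat each layer as a resistance in series:
  R'_conv,in = 1/(2πr h) = 1/(2π·0.0912·1290) = 0.001353 m·K/W
  R'_stainless steel = ln(0.106/0.0912)/(2πk) = 0.1504/(2π·15.9) = 0.001505 m·K/W
  R'_perlite = ln(0.208/0.106)/(2πk) = 0.6741/(2π·0.0475) = 2.259 m·K/W
  R'_conv,out = 1/(2πr h) = 1/(2π·0.208·11.6) = 0.06596 m·K/W
ΣR = 0.001353 + 0.001505 + 2.259 + 0.06596 = 2.328 m·K/W
Q' = ΔT/ΣR = (258 °C − 24.8 °C)/2.328 = 100 W/m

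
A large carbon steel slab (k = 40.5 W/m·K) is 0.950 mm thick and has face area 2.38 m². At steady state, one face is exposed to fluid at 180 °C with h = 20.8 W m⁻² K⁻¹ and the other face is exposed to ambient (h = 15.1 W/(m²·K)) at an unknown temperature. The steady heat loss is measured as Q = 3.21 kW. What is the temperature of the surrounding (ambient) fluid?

T_out = 25.8 °C

Sum the resistances:
  R_conv,in = 1/(hA) = 1/(20.8·2.38) = 0.02020 K/W
  R_carbon steel = L/(kA) = 9.50×10^-4/(40.5·2.38) = 9.856×10^-6 K/W
  R_conv,out = 1/(hA) = 1/(15.1·2.38) = 0.02783 K/W
ΣR = 0.04804 K/W
ΔT = Q·ΣR = 3210 × 0.04804 = 154.2 K
Heat flows outward, so T_out = T_in − ΔT = 180 − 154.2 = 25.8 °C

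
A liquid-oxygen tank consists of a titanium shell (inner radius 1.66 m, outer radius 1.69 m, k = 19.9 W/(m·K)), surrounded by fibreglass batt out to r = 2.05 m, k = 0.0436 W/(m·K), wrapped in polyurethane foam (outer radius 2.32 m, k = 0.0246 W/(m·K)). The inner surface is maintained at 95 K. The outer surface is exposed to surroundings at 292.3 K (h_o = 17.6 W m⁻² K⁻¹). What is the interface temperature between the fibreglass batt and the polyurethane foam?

T = 195.0 K

Resistance network (inner→outer):
  R_titanium = (1/1.66 − 1/1.69)/(4πk) = 0.01069/(4π·19.9) = 4.276×10^-5 K/W
  R_fibreglass batt = (1/1.69 − 1/2.05)/(4πk) = 0.1039/(4π·0.0436) = 0.1897 K/W
  R_polyurethane foam = (1/2.05 − 1/2.32)/(4πk) = 0.05677/(4π·0.0246) = 0.1836 K/W
  R_conv,out = 1/(4πr²h) = 1/(4π·2.32²·17.6) = 8.400×10^-4 K/W
ΣR = 4.276×10^-5 + 0.1897 + 0.1836 + 8.400×10^-4 = 0.3742 K/W
Q = ΔT/ΣR = (95 K − 292.3 K)/0.3742 = -527.3 W
From the inner boundary to the fibreglass batt/polyurethane foam interface, ΣR_partial = 0.1897 K/W.
T_interface = T_in − Q·ΣR_partial = 95 K − (-527.3)(0.1897) = 195.0 K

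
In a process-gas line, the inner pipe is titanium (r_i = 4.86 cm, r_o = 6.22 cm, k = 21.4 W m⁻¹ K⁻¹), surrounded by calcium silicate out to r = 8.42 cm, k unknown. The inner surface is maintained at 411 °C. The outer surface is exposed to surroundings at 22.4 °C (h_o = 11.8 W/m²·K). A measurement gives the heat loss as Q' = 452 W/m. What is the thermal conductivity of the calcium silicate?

ΣR = ΔT/Q' = |411 − 22.4|/452 = 0.8597 m·K/W
Known resistances:
  R'_titanium = ln(0.0622/0.0486)/(2πk) = 0.2467/(2π·21.4) = 0.001835 m·K/W
  R'_conv,out = 1/(2πr h) = 1/(2π·0.0842·11.8) = 0.1602 m·K/W
R_calcium silicate = ΣR − ΣR_known = 0.8597 − 0.1620 = 0.6977 m·K/W
ln(r₂/r₁)/(2πk) = 0.6977 ⇒ k = 0.3028/(2π·0.6977) = 0.0691 W/m·K

k = 0.0691 W/m·K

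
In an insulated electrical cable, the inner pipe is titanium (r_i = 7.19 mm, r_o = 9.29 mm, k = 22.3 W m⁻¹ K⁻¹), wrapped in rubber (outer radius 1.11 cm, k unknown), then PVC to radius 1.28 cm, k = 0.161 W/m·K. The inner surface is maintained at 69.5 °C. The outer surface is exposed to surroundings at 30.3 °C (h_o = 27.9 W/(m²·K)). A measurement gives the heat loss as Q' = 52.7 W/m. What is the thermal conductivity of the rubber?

k = 0.182 W/m·K

ΣR = ΔT/Q' = |69.5 − 30.3|/52.7 = 0.7438 m·K/W
Known resistances:
  R'_titanium = ln(0.00929/0.00719)/(2πk) = 0.2562/(2π·22.3) = 0.001829 m·K/W
  R'_PVC = ln(0.0128/0.0111)/(2πk) = 0.1425/(2π·0.161) = 0.1409 m·K/W
  R'_conv,out = 1/(2πr h) = 1/(2π·0.0128·27.9) = 0.4457 m·K/W
R_rubber = ΣR − ΣR_known = 0.7438 − 0.5884 = 0.1554 m·K/W
ln(r₂/r₁)/(2πk) = 0.1554 ⇒ k = 0.1780/(2π·0.1554) = 0.182 W/m·K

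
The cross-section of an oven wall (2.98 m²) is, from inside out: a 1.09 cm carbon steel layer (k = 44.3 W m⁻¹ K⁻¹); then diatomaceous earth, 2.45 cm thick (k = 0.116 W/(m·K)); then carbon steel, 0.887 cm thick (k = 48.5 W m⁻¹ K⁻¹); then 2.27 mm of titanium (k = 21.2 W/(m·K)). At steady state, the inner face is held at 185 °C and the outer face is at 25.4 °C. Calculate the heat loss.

Treat each layer as a resistance in series:
  R_carbon steel = L/(kA) = 0.0109/(44.3·2.98) = 8.257×10^-5 K/W
  R_diatomaceous earth = L/(kA) = 0.0245/(0.116·2.98) = 0.07087 K/W
  R_carbon steel = L/(kA) = 0.00887/(48.5·2.98) = 6.137×10^-5 K/W
  R_titanium = L/(kA) = 0.00227/(21.2·2.98) = 3.593×10^-5 K/W
ΣR = 8.257×10^-5 + 0.07087 + 6.137×10^-5 + 3.593×10^-5 = 0.07105 K/W
Q = ΔT/ΣR = (185 °C − 25.4 °C)/0.07105 = 2250 W

Q = 2250 W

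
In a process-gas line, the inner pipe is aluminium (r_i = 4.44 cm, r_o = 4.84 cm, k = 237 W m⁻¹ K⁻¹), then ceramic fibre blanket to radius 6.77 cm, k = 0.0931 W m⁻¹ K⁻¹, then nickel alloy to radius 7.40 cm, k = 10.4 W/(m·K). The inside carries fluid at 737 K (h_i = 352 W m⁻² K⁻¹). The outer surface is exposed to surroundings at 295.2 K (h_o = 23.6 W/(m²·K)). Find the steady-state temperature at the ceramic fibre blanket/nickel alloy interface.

T = 355.6 K

Treat each layer as a resistance in series:
  R'_conv,in = 1/(2πr h) = 1/(2π·0.0444·352) = 0.01018 m·K/W
  R'_aluminium = ln(0.0484/0.0444)/(2πk) = 0.08626/(2π·237) = 5.793×10^-5 m·K/W
  R'_ceramic fibre blanket = ln(0.0677/0.0484)/(2πk) = 0.3356/(2π·0.0931) = 0.5737 m·K/W
  R'_nickel alloy = ln(0.0740/0.0677)/(2πk) = 0.08898/(2π·10.4) = 0.001362 m·K/W
  R'_conv,out = 1/(2πr h) = 1/(2π·0.0740·23.6) = 0.09113 m·K/W
ΣR = 0.01018 + 5.793×10^-5 + 0.5737 + 0.001362 + 0.09113 = 0.6764 m·K/W
Q' = ΔT/ΣR = (737 K − 295.2 K)/0.6764 = 653.2 W/m
From the inner boundary to the ceramic fibre blanket/nickel alloy interface, ΣR_partial = 0.5839 m·K/W.
T_interface = T_in − Q'·ΣR_partial = 737 K − (653.2)(0.5839) = 355.6 K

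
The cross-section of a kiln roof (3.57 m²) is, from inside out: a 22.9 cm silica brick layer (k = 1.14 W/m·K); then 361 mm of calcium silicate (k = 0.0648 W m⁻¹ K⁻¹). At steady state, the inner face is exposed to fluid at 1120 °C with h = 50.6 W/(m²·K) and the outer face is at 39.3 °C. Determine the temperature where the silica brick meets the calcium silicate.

T = 1079 °C

Series thermal resistances, inner to outer:
  R_conv,in = 1/(hA) = 1/(50.6·3.57) = 0.005536 K/W
  R_silica brick = L/(kA) = 0.229/(1.14·3.57) = 0.05627 K/W
  R_calcium silicate = L/(kA) = 0.361/(0.0648·3.57) = 1.561 K/W
ΣR = 0.005536 + 0.05627 + 1.561 = 1.623 K/W
Q = ΔT/ΣR = (1120 °C − 39.3 °C)/1.623 = 665.9 W
From the inner boundary to the silica brick/calcium silicate interface, ΣR_partial = 0.06181 K/W.
T_interface = T_in − Q·ΣR_partial = 1120 °C − (665.9)(0.06181) = 1079 °C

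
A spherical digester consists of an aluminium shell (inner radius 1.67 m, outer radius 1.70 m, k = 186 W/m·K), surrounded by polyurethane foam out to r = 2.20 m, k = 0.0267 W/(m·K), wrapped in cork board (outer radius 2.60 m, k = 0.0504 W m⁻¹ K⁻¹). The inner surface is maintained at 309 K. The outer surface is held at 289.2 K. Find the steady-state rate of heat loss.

Series thermal resistances, inner to outer:
  R_aluminium = (1/1.67 − 1/1.70)/(4πk) = 0.01057/(4π·186) = 4.521×10^-6 K/W
  R_polyurethane foam = (1/1.70 − 1/2.20)/(4πk) = 0.1337/(4π·0.0267) = 0.3985 K/W
  R_cork board = (1/2.20 − 1/2.60)/(4πk) = 0.06993/(4π·0.0504) = 0.1104 K/W
ΣR = 4.521×10^-6 + 0.3985 + 0.1104 = 0.5089 K/W
Q = ΔT/ΣR = (309 K − 289.2 K)/0.5089 = 38.9 W

Q = 38.9 W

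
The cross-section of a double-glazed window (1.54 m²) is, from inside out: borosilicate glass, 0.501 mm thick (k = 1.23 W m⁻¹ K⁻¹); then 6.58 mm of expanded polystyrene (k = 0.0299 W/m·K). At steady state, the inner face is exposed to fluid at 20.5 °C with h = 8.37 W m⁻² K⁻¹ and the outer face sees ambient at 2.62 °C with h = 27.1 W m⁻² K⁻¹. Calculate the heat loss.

Series thermal resistances, inner to outer:
  R_conv,in = 1/(hA) = 1/(8.37·1.54) = 0.07758 K/W
  R_borosilicate glass = L/(kA) = 5.01×10^-4/(1.23·1.54) = 2.645×10^-4 K/W
  R_expanded polystyrene = L/(kA) = 0.00658/(0.0299·1.54) = 0.1429 K/W
  R_conv,out = 1/(hA) = 1/(27.1·1.54) = 0.02396 K/W
ΣR = 0.07758 + 2.645×10^-4 + 0.1429 + 0.02396 = 0.2447 K/W
Q = ΔT/ΣR = (20.5 °C − 2.62 °C)/0.2447 = 73.1 W

Q = 73.1 W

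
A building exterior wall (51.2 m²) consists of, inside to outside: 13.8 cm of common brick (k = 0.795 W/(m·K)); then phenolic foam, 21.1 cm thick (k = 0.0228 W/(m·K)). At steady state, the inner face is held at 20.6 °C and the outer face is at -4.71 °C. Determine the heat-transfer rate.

Series thermal resistances, inner to outer:
  R_common brick = L/(kA) = 0.138/(0.795·51.2) = 0.003390 K/W
  R_phenolic foam = L/(kA) = 0.211/(0.0228·51.2) = 0.1807 K/W
ΣR = 0.003390 + 0.1807 = 0.1841 K/W
Q = ΔT/ΣR = (20.6 °C − -4.71 °C)/0.1841 = 137 W

Q = 137 W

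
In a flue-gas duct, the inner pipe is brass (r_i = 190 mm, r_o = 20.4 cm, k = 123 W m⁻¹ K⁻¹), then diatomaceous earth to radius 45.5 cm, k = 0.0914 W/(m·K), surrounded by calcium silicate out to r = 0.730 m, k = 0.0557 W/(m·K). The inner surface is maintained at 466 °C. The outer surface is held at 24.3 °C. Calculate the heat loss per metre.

Resistance network (inner→outer):
  R'_brass = ln(0.204/0.190)/(2πk) = 0.07110/(2π·123) = 9.199×10^-5 m·K/W
  R'_diatomaceous earth = ln(0.455/0.204)/(2πk) = 0.8022/(2π·0.0914) = 1.397 m·K/W
  R'_calcium silicate = ln(0.730/0.455)/(2πk) = 0.4727/(2π·0.0557) = 1.351 m·K/W
ΣR = 9.199×10^-5 + 1.397 + 1.351 = 2.748 m·K/W
Q' = ΔT/ΣR = (466 °C − 24.3 °C)/2.748 = 161 W/m

Q' = 161 W/m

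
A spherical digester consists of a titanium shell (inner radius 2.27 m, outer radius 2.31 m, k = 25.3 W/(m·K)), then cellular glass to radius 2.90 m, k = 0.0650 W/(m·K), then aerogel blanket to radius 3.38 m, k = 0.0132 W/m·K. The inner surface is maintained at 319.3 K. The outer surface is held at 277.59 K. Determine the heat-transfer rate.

Treat each layer as a resistance in series:
  R_titanium = (1/2.27 − 1/2.31)/(4πk) = 0.007628/(4π·25.3) = 2.399×10^-5 K/W
  R_cellular glass = (1/2.31 − 1/2.90)/(4πk) = 0.08807/(4π·0.0650) = 0.1078 K/W
  R_aerogel blanket = (1/2.90 − 1/3.38)/(4πk) = 0.04897/(4π·0.0132) = 0.2952 K/W
ΣR = 2.399×10^-5 + 0.1078 + 0.2952 = 0.4030 K/W
Q = ΔT/ΣR = (319.3 K − 277.59 K)/0.4030 = 103 W

Q = 103 W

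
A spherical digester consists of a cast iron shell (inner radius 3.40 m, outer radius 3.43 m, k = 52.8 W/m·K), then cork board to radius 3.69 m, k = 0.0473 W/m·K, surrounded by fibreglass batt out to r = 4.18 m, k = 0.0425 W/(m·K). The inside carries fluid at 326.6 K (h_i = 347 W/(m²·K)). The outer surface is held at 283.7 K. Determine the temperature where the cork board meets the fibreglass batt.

T = 310.8 K

Resistance network (inner→outer):
  R_conv,in = 1/(4πr²h) = 1/(4π·3.40²·347) = 1.984×10^-5 K/W
  R_cast iron = (1/3.40 − 1/3.43)/(4πk) = 0.002572/(4π·52.8) = 3.877×10^-6 K/W
  R_cork board = (1/3.43 − 1/3.69)/(4πk) = 0.02054/(4π·0.0473) = 0.03456 K/W
  R_fibreglass batt = (1/3.69 − 1/4.18)/(4πk) = 0.03177/(4π·0.0425) = 0.05948 K/W
ΣR = 1.984×10^-5 + 3.877×10^-6 + 0.03456 + 0.05948 = 0.09406 K/W
Q = ΔT/ΣR = (326.6 K − 283.7 K)/0.09406 = 456.1 W
From the inner boundary to the cork board/fibreglass batt interface, ΣR_partial = 0.03458 K/W.
T_interface = T_in − Q·ΣR_partial = 326.6 K − (456.1)(0.03458) = 310.8 K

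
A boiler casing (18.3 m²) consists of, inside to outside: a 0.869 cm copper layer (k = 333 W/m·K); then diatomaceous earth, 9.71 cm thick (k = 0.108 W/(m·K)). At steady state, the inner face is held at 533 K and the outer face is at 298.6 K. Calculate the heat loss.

Q = 4.77 kW

Resistance network (inner→outer):
  R_copper = L/(kA) = 0.00869/(333·18.3) = 1.426×10^-6 K/W
  R_diatomaceous earth = L/(kA) = 0.0971/(0.108·18.3) = 0.04913 K/W
ΣR = 1.426×10^-6 + 0.04913 = 0.04913 K/W
Q = ΔT/ΣR = (533 K − 298.6 K)/0.04913 = 4770 W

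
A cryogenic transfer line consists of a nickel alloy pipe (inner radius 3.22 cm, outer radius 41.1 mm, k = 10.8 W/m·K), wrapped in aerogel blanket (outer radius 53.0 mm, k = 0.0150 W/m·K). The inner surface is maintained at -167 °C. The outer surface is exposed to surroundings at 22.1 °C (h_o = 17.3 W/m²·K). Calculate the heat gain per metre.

Q' = 65.8 W/m

Series thermal resistances, inner to outer:
  R'_nickel alloy = ln(0.0411/0.0322)/(2πk) = 0.2440/(2π·10.8) = 0.003596 m·K/W
  R'_aerogel blanket = ln(0.0530/0.0411)/(2πk) = 0.2543/(2π·0.0150) = 2.698 m·K/W
  R'_conv,out = 1/(2πr h) = 1/(2π·0.0530·17.3) = 0.1736 m·K/W
ΣR = 0.003596 + 2.698 + 0.1736 = 2.875 m·K/W
Q' = ΔT/ΣR = (-167 °C − 22.1 °C)/2.875 = -65.8 W/m
(Negative Q' ⇒ heat flows inward; heat gain = 65.8 W/m.)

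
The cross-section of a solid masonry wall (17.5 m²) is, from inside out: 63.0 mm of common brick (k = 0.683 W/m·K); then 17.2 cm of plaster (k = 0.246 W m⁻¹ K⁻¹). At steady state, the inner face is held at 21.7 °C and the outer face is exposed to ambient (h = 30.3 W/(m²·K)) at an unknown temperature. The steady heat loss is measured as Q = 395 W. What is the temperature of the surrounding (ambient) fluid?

T_out = 3.09 °C

Sum the resistances:
  R_common brick = L/(kA) = 0.0630/(0.683·17.5) = 0.005271 K/W
  R_plaster = L/(kA) = 0.172/(0.246·17.5) = 0.03995 K/W
  R_conv,out = 1/(hA) = 1/(30.3·17.5) = 0.001886 K/W
ΣR = 0.04711 K/W
ΔT = Q·ΣR = 395 × 0.04711 = 18.61 K
Heat flows outward, so T_out = T_in − ΔT = 21.7 − 18.61 = 3.09 °C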